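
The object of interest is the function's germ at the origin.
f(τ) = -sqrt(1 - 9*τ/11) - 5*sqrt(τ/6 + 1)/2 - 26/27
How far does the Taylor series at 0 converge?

Branch term (-5/2)*sqrt(1 - τ/(-6)): its argument vanishes at τ = -6, a square-root branch point, modulus 6.
Branch term (-1)*sqrt(1 - τ/(11/9)): its argument vanishes at τ = 11/9, a square-root branch point, modulus 11/9.
The radius of convergence is the smallest modulus among the singular points: 11/9.

The radius of convergence is 11/9.


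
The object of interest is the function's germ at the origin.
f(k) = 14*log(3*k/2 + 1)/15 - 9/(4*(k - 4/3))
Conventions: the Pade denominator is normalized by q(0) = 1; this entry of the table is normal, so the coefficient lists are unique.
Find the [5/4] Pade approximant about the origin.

The Pade approximant has numerator coefficients [27/16, 4958062781/817997140, 27698872483/4907982840, 15274386409/91615679680, -6287558003/6543977120, -6948448173/130879542400]; denominator coefficients [1, 987587255/490798284, 9225345/40899857, -1352963835/1145195996, -1864524105/4580783984].

Taylor coefficients needed (expand at 0): a_0 = 27/16, a_1 = 853/320, a_2 = -129/1280, a_3 = 9021/5120, a_4 = -13257/20480, a_5 = 744633/409600, a_6 = -482193/327680, a_7 = 3281229/1310720, a_8 = -14790681/5242880, a_9 = 86264757/20971520.
Write the denominator as Q(k) = 1 + q1*k + q2*k^2 + q3*k^3 + q4*k^4. Requiring Q*f - P = O(k^10) with deg P <= 5 kills the coefficients of k^6..k^9 in Q*f:
  k^6: a_6 + q1*a_5 + q2*a_4 + q3*a_3 + q4*a_2 = 0, i.e. -482193/327680 + (744633/409600)*q1 + (-13257/20480)*q2 + (9021/5120)*q3 + (-129/1280)*q4 = 0.
  k^7: a_7 + q1*a_6 + q2*a_5 + q3*a_4 + q4*a_3 = 0, i.e. 3281229/1310720 + (-482193/327680)*q1 + (744633/409600)*q2 + (-13257/20480)*q3 + (9021/5120)*q4 = 0.
  k^8: a_8 + q1*a_7 + q2*a_6 + q3*a_5 + q4*a_4 = 0, i.e. -14790681/5242880 + (3281229/1310720)*q1 + (-482193/327680)*q2 + (744633/409600)*q3 + (-13257/20480)*q4 = 0.
  k^9: a_9 + q1*a_8 + q2*a_7 + q3*a_6 + q4*a_5 = 0, i.e. 86264757/20971520 + (-14790681/5242880)*q1 + (3281229/1310720)*q2 + (-482193/327680)*q3 + (744633/409600)*q4 = 0.
Solving this linear system: q1 = 987587255/490798284, q2 = 9225345/40899857, q3 = -1352963835/1145195996, q4 = -1864524105/4580783984.
The numerator is Q*f truncated at degree 5: P0 = a_0 = 27/16; P1 = a_1 + q1*a_0 = 4958062781/817997140; P2 = a_2 + q1*a_1 + q2*a_0 = 27698872483/4907982840; P3 = a_3 + q1*a_2 + q2*a_1 + q3*a_0 = 15274386409/91615679680; P4 = a_4 + q1*a_3 + q2*a_2 + q3*a_1 + q4*a_0 = -6287558003/6543977120; P5 = a_5 + q1*a_4 + q2*a_3 + q3*a_2 + q4*a_1 = -6948448173/130879542400.


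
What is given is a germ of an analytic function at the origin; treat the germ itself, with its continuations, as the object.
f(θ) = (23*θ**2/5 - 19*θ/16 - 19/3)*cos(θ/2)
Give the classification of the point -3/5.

There is no denominator, hence no pole anywhere.
The factor cos(θ/2) is entire.
So the germ continues analytically to -3/5.

The point is a regular point.


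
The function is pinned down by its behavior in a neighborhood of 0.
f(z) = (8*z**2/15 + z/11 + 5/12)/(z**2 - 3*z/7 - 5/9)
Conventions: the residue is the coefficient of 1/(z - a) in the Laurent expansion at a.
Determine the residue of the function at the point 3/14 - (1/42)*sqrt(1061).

The factor z**2 - 3*z/7 - 5/9 splits as (z - a)(z - a') with a = 3/14 - (1/42)*sqrt(1061), a' = 3/14 + (1/42)*sqrt(1061). At the order-1 pole a set g(z) = (z - a)*f(z) = [8*z**2/15 + z/11 + 5/12] / (z - a').
Simple pole: residue = g(a) at a = 3/14 - (1/42)*sqrt(1061), which is 123/770 - (227441/14705460)*sqrt(1061).

The residue is 123/770 - (227441/14705460)*sqrt(1061).


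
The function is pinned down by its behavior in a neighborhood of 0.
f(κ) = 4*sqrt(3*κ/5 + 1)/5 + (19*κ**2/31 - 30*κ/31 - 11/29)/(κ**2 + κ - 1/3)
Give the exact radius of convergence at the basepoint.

The radius of convergence is -1/2 + (1/6)*sqrt(21).

Denominator factor (κ**2 + κ - 1/3): discriminant 7/3, real irrational roots -1/2 + (1/6)*sqrt(21) and -1/2 - (1/6)*sqrt(21); poles of order 1, moduli -1/2 + (1/6)*sqrt(21) and 1/2 + (1/6)*sqrt(21).
Branch term (4/5)*sqrt(1 - κ/(-5/3)): its argument vanishes at κ = -5/3, a square-root branch point, modulus 5/3.
The radius of convergence is the smallest modulus among the singular points: -1/2 + (1/6)*sqrt(21).


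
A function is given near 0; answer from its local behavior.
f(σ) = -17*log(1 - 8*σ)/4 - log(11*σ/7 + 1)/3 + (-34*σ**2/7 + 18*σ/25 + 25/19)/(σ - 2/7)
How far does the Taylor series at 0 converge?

Denominator factor (σ - 2/7): pole of order 1 at 2/7, modulus 2/7.
Branch term (-17/4)*log(1 - σ/(1/8)): its argument vanishes at σ = 1/8, a logarithmic branch point, modulus 1/8.
Branch term (-1/3)*log(1 - σ/(-7/11)): its argument vanishes at σ = -7/11, a logarithmic branch point, modulus 7/11.
The radius of convergence is the smallest modulus among the singular points: 1/8.

The radius of convergence is 1/8.


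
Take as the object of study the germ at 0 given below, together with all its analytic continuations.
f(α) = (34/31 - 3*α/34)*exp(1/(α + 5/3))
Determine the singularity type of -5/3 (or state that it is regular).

The exponent 1/(α - (-5/3)) has a pole at -5/3, so exp(1/(α - (-5/3))) takes every nonzero value near it: an essential singularity (not a pole of any order).

The point is an essential singularity.


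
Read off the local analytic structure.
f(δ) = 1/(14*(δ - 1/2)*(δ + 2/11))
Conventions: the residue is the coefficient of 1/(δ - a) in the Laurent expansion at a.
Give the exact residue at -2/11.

The residue is -11/105.

At the order-1 pole -2/11 set g(δ) = (δ - (-2/11))*f(δ) = 1/(14*(δ - 1/2)).
Simple pole: residue = g(a) at a = -2/11, which is -11/105.


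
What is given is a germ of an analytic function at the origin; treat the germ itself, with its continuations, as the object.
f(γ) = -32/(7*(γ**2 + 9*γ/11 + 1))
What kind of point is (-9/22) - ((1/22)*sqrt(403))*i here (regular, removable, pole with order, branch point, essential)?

The denominator factor γ**2 + 9*γ/11 + 1 vanishes at (-9/22) - ((1/22)*sqrt(403))*i and appears to the power 1; the numerator there equals -32/7, nonzero, and no other factor vanishes.
Hence a pole whose order is the multiplicity, 1.

The point is a pole of order 1.


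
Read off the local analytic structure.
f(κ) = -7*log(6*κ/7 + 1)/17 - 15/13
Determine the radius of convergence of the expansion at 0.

Branch term (-7/17)*log(1 - κ/(-7/6)): its argument vanishes at κ = -7/6, a logarithmic branch point, modulus 7/6.
The radius of convergence is the smallest modulus among the singular points: 7/6.

The radius of convergence is 7/6.


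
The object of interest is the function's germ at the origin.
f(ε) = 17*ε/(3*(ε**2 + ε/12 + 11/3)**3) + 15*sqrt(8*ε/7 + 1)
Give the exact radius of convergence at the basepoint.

The radius of convergence is 7/8.

Denominator factor (ε**2 + ε/12 + 11/3)^3: discriminant -2111/144, complex-conjugate roots (-1/24) + ((1/24)*sqrt(2111))*i and (-1/24) - ((1/24)*sqrt(2111))*i; poles of order 3, moduli (1/3)*sqrt(33) and (1/3)*sqrt(33).
Branch term (15)*sqrt(1 - ε/(-7/8)): its argument vanishes at ε = -7/8, a square-root branch point, modulus 7/8.
The radius of convergence is the smallest modulus among the singular points: 7/8.


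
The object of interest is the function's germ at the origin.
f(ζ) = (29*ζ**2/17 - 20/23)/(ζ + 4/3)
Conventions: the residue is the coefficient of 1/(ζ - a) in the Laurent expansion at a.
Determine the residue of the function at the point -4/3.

The residue is 7612/3519.

At the order-1 pole -4/3 set g(ζ) = (ζ - (-4/3))*f(ζ) = 29*ζ**2/17 - 20/23.
Simple pole: residue = g(a) at a = -4/3, which is 7612/3519.


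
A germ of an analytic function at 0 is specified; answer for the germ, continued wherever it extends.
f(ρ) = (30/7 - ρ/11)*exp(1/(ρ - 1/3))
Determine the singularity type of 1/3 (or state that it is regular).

The exponent 1/(ρ - (1/3)) has a pole at 1/3, so exp(1/(ρ - (1/3))) takes every nonzero value near it: an essential singularity (not a pole of any order).

The point is an essential singularity.


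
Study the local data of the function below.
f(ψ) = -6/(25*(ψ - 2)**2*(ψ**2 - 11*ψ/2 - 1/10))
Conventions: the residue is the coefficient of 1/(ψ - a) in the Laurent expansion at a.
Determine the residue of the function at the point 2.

The residue is -36/5041.

At the order-2 pole 2 set g(ψ) = (ψ - (2))^2*f(ψ) = -6/(25*(ψ**2 - 11*ψ/2 - 1/10)).
Order-2 pole: residue = g'(a); g'(2) = -36/5041, so the residue is -36/5041.


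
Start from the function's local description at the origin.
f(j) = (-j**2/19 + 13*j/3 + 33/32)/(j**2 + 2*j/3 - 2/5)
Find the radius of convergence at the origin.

Denominator factor (j**2 + 2*j/3 - 2/5): discriminant 92/45, real irrational roots -1/3 + (1/15)*sqrt(115) and -1/3 - (1/15)*sqrt(115); poles of order 1, moduli -1/3 + (1/15)*sqrt(115) and 1/3 + (1/15)*sqrt(115).
The radius of convergence is the smallest modulus among the singular points: -1/3 + (1/15)*sqrt(115).

The radius of convergence is -1/3 + (1/15)*sqrt(115).


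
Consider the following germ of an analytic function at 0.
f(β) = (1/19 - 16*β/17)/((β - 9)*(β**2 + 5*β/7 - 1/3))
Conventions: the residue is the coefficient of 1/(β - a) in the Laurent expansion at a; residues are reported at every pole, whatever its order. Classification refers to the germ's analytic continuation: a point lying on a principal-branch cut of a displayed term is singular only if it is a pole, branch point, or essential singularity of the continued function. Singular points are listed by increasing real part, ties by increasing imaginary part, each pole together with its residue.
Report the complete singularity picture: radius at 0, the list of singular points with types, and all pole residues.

Radius of convergence at 0: -5/14 + (1/42)*sqrt(813).
At -5/14 - (1/42)*sqrt(813): a pole of order 1; residue 57099/1181534 + (304255/320195714)*sqrt(813).
At -5/14 + (1/42)*sqrt(813): a pole of order 1; residue 57099/1181534 - (304255/320195714)*sqrt(813).
At 9: a pole of order 1; residue -57099/590767.


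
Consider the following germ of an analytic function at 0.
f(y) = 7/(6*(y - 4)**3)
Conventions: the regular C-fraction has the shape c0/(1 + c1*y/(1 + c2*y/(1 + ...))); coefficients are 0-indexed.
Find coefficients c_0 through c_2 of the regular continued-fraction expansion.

The regular C-fraction coefficients are [-7/384, -3/4, 1/4].

Taylor coefficients (expand at 0): a_0 = -7/384, a_1 = -7/512, a_2 = -7/1024.
c0 = a_0 = -7/384. Peel one level at a time: if S = 1 + c*y/S' with S'(0) = 1, then c is the y-coefficient of S and S' = c*y/(S - 1).
S_1 = c0/f = 1 + (-3/4)*y + (3/16)*y^2 + ...; c1 = -3/4.
S_2 = c1*y/(S_1 - 1) = 1 + (1/4)*y + ...; c2 = 1/4.


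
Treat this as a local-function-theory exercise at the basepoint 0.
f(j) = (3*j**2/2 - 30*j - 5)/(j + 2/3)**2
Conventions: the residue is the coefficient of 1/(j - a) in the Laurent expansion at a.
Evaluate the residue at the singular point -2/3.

At the order-2 pole -2/3 set g(j) = (j - (-2/3))^2*f(j) = 3*j**2/2 - 30*j - 5.
Order-2 pole: residue = g'(a); g'(-2/3) = -32, so the residue is -32.

The residue is -32.


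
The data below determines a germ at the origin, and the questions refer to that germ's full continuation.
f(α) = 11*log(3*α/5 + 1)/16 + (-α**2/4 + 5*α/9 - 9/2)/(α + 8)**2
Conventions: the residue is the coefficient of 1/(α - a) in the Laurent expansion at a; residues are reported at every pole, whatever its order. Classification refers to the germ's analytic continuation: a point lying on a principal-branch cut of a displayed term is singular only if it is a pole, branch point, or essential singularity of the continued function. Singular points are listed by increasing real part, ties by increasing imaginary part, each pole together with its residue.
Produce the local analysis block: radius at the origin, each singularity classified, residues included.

Denominator factor (α + 8)^2: pole of order 2 at -8, modulus 8.
Branch term (11/16)*log(1 - α/(-5/3)): its argument vanishes at α = -5/3, a logarithmic branch point, modulus 5/3.
The radius of convergence is the smallest modulus among the singular points: 5/3.
The branch term is analytic at -8 and contributes nothing to the residue; only the rational part matters.
At the order-2 pole -8 set g(α) = (α - (-8))^2*(rational part) = -α**2/4 + 5*α/9 - 9/2.
Order-2 pole: residue = g'(a); g'(-8) = 41/9, so the residue is 41/9.
List the singular points by increasing real part (a conjugate pair: the negative imaginary part first).

Radius of convergence at 0: 5/3.
At -8: a pole of order 2; residue 41/9.
At -5/3: a logarithmic branch point.


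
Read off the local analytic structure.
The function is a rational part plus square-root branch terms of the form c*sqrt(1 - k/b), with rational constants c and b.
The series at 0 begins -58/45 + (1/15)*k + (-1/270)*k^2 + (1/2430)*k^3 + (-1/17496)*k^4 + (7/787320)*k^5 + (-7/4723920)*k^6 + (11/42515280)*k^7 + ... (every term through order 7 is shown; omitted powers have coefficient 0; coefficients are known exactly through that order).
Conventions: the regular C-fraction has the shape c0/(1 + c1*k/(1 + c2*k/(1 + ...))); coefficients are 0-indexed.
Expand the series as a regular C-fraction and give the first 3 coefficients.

The regular C-fraction coefficients are [-58/45, 3/58, 1/261].

Taylor coefficients (read off): a_0 = -58/45, a_1 = 1/15, a_2 = -1/270.
c0 = a_0 = -58/45. Peel one level at a time: if S = 1 + c*k/S' with S'(0) = 1, then c is the k-coefficient of S and S' = c*k/(S - 1).
S_1 = c0/f = 1 + (3/58)*k + (-1/5046)*k^2 + ...; c1 = 3/58.
S_2 = c1*k/(S_1 - 1) = 1 + (1/261)*k + ...; c2 = 1/261.


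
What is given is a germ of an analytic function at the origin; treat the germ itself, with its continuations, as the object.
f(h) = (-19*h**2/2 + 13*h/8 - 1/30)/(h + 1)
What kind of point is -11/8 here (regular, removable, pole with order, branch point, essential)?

The point is a regular point.

Denominator factors: h + 1 = -3/8 at h = -11/8 — none vanishes.
So the germ continues analytically to -11/8.


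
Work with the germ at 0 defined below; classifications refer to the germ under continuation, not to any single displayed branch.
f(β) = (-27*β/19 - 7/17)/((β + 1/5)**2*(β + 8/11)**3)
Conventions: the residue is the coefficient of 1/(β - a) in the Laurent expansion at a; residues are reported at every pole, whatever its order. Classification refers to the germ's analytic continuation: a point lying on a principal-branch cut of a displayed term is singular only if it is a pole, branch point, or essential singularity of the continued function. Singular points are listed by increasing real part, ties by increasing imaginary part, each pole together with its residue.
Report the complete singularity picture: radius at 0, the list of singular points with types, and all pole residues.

Radius of convergence at 0: 1/5.
At -8/11: a pole of order 3; residue 1083600375/228451763.
At -1/5: a pole of order 2; residue -1083600375/228451763.

Denominator factor (β + 1/5)^2: pole of order 2 at -1/5, modulus 1/5.
Denominator factor (β + 8/11)^3: pole of order 3 at -8/11, modulus 8/11.
The radius of convergence is the smallest modulus among the singular points: 1/5.
At the order-3 pole -8/11 set g(β) = (β - (-8/11))^3*f(β) = (-27*β/19 - 7/17)/(β + 1/5)**2.
Order-3 pole: residue = g''(a)/2; g''(-8/11) = 2167200750/228451763, so the residue is 1083600375/228451763.
At the order-2 pole -1/5 set g(β) = (β - (-1/5))^2*f(β) = (-27*β/19 - 7/17)/(β + 8/11)**3.
Order-2 pole: residue = g'(a); g'(-1/5) = -1083600375/228451763, so the residue is -1083600375/228451763.
List the singular points by increasing real part (a conjugate pair: the negative imaginary part first).


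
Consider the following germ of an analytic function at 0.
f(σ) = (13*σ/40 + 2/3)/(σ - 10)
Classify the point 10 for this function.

The denominator factor σ - 10 vanishes at 10 and appears to the power 1; the numerator there equals 47/12, nonzero, and no other factor vanishes.
Hence a pole whose order is the multiplicity, 1.

The point is a pole of order 1.


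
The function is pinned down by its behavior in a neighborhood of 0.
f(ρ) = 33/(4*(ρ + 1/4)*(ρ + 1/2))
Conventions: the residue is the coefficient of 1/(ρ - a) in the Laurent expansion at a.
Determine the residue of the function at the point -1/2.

The residue is -33.

At the order-1 pole -1/2 set g(ρ) = (ρ - (-1/2))*f(ρ) = 33/(4*(ρ + 1/4)).
Simple pole: residue = g(a) at a = -1/2, which is -33.


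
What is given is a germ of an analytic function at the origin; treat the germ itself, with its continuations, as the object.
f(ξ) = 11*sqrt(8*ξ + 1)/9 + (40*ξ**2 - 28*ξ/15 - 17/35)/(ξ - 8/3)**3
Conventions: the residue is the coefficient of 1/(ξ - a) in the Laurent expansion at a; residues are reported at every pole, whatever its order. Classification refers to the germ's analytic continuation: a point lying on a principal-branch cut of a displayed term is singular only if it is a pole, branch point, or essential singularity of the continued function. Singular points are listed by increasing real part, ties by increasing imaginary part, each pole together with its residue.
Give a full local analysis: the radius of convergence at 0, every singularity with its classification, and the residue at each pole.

Radius of convergence at 0: 1/8.
At -1/8: an algebraic (square-root) branch point.
At 8/3: a pole of order 3; residue 40.

Denominator factor (ξ - 8/3)^3: pole of order 3 at 8/3, modulus 8/3.
Branch term (11/9)*sqrt(1 - ξ/(-1/8)): its argument vanishes at ξ = -1/8, a square-root branch point, modulus 1/8.
The radius of convergence is the smallest modulus among the singular points: 1/8.
The branch term is analytic at 8/3 and contributes nothing to the residue; only the rational part matters.
At the order-3 pole 8/3 set g(ξ) = (ξ - (8/3))^3*(rational part) = 40*ξ**2 - 28*ξ/15 - 17/35.
Order-3 pole: residue = g''(a)/2; g''(8/3) = 80, so the residue is 40.
List the singular points by increasing real part (a conjugate pair: the negative imaginary part first).


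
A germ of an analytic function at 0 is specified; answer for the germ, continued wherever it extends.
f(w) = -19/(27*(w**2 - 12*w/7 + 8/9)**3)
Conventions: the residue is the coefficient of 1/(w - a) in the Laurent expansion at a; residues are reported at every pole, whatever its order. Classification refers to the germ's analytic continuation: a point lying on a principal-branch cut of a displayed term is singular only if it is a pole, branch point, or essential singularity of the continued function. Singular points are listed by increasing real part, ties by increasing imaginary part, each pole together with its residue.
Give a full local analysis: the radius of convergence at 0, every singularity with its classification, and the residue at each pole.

Denominator factor (w**2 - 12*w/7 + 8/9)^3: discriminant -272/441, complex-conjugate roots (6/7) + ((2/21)*sqrt(17))*i and (6/7) - ((2/21)*sqrt(17))*i; poles of order 3, moduli (2/3)*sqrt(2) and (2/3)*sqrt(2).
The radius of convergence is the smallest modulus among the singular points: (2/3)*sqrt(2).
The factor w**2 - 12*w/7 + 8/9 splits as (w - a)(w - a') with a = (6/7) - ((2/21)*sqrt(17))*i, a' = (6/7) + ((2/21)*sqrt(17))*i. At the order-3 pole a set g(w) = (w - a)^3*f(w) = [-19/27] / (w - a')^3.
Order-3 pole: residue = g''(a)/2; g''((6/7) - ((2/21)*sqrt(17))*i) = -((8621991/1257728)*sqrt(17))*i, so the residue is -((8621991/2515456)*sqrt(17))*i.
The factor w**2 - 12*w/7 + 8/9 splits as (w - a)(w - a') with a = (6/7) + ((2/21)*sqrt(17))*i, a' = (6/7) - ((2/21)*sqrt(17))*i. At the order-3 pole a set g(w) = (w - a)^3*f(w) = [-19/27] / (w - a')^3.
Order-3 pole: residue = g''(a)/2; g''((6/7) + ((2/21)*sqrt(17))*i) = ((8621991/1257728)*sqrt(17))*i, so the residue is ((8621991/2515456)*sqrt(17))*i.
List the singular points by increasing real part (a conjugate pair: the negative imaginary part first).

Radius of convergence at 0: (2/3)*sqrt(2).
At (6/7) - ((2/21)*sqrt(17))*i: a pole of order 3; residue -((8621991/2515456)*sqrt(17))*i.
At (6/7) + ((2/21)*sqrt(17))*i: a pole of order 3; residue ((8621991/2515456)*sqrt(17))*i.


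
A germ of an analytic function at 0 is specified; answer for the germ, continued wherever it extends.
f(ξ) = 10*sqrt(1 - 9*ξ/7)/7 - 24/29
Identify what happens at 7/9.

The point is an algebraic (square-root) branch point.

The term (10/7)*sqrt(1 - ξ/(7/9)) has argument 1 - 7/9/(7/9) = 0 at 7/9: a square-root (algebraic, two-sheeted) branch point; the remaining terms are analytic or single-valued there.


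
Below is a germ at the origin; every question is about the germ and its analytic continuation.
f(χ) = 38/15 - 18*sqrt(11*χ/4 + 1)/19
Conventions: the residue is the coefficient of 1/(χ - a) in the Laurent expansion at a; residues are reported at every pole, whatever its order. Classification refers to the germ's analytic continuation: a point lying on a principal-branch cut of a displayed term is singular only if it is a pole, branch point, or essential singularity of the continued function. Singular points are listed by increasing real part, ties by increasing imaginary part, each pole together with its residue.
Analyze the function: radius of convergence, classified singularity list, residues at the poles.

Branch term (-18/19)*sqrt(1 - χ/(-4/11)): its argument vanishes at χ = -4/11, a square-root branch point, modulus 4/11.
The radius of convergence is the smallest modulus among the singular points: 4/11.

Radius of convergence at 0: 4/11.
At -4/11: an algebraic (square-root) branch point.


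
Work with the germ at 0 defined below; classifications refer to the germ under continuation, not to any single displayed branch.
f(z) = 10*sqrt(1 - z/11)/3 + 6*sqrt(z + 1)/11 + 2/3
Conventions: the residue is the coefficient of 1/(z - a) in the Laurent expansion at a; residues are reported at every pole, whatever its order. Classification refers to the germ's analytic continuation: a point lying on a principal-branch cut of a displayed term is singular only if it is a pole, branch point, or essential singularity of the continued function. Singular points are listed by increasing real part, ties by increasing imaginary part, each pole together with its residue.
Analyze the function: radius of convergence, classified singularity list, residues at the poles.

Branch term (10/3)*sqrt(1 - z/(11)): its argument vanishes at z = 11, a square-root branch point, modulus 11.
Branch term (6/11)*sqrt(1 - z/(-1)): its argument vanishes at z = -1, a square-root branch point, modulus 1.
The radius of convergence is the smallest modulus among the singular points: 1.
List the singular points by increasing real part (a conjugate pair: the negative imaginary part first).

Radius of convergence at 0: 1.
At -1: an algebraic (square-root) branch point.
At 11: an algebraic (square-root) branch point.


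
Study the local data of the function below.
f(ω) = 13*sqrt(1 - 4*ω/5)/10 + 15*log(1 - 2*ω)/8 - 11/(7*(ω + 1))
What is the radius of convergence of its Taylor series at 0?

Denominator factor (ω + 1): pole of order 1 at -1, modulus 1.
Branch term (15/8)*log(1 - ω/(1/2)): its argument vanishes at ω = 1/2, a logarithmic branch point, modulus 1/2.
Branch term (13/10)*sqrt(1 - ω/(5/4)): its argument vanishes at ω = 5/4, a square-root branch point, modulus 5/4.
The radius of convergence is the smallest modulus among the singular points: 1/2.

The radius of convergence is 1/2.


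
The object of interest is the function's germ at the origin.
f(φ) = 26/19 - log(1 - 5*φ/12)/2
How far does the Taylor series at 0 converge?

Branch term (-1/2)*log(1 - φ/(12/5)): its argument vanishes at φ = 12/5, a logarithmic branch point, modulus 12/5.
The radius of convergence is the smallest modulus among the singular points: 12/5.

The radius of convergence is 12/5.


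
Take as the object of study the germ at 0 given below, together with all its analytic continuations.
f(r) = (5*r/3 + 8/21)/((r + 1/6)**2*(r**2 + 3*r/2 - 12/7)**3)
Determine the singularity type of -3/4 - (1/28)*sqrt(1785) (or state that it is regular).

The point is a pole of order 3.

The denominator factor r**2 + 3*r/2 - 12/7 vanishes at -3/4 - (1/28)*sqrt(1785) and appears to the power 3; the numerator there equals -73/84 - (5/84)*sqrt(1785), nonzero, and no other factor vanishes.
Hence a pole whose order is the multiplicity, 3.


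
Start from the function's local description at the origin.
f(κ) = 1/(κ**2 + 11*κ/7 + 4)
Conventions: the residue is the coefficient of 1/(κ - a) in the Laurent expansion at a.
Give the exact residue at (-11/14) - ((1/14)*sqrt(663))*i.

The factor κ**2 + 11*κ/7 + 4 splits as (κ - a)(κ - a') with a = (-11/14) - ((1/14)*sqrt(663))*i, a' = (-11/14) + ((1/14)*sqrt(663))*i. At the order-1 pole a set g(κ) = (κ - a)*f(κ) = [1] / (κ - a').
Simple pole: residue = g(a) at a = (-11/14) - ((1/14)*sqrt(663))*i, which is ((7/663)*sqrt(663))*i.

The residue is ((7/663)*sqrt(663))*i.


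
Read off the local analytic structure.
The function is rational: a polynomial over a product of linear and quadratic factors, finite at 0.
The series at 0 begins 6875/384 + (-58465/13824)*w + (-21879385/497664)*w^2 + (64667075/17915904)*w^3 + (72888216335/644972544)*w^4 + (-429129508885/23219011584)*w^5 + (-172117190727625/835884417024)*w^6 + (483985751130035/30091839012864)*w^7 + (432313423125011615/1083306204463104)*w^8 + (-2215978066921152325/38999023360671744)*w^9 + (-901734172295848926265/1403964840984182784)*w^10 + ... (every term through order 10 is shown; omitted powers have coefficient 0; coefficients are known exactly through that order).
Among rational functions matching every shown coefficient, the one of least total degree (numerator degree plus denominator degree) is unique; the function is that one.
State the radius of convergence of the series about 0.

No rational of total degree below 9 reproduces all 11 coefficients; solving the [1/8] Pade equations on them gives f(w) = (-13*w/25 - 15/2)/((w**2 + 4/5)**3*(w**2 - w/4 - 9/11)), whose expansion matches every shown term.
Denominator factor (w**2 - w/4 - 9/11): discriminant 587/176, real irrational roots 1/8 + (1/88)*sqrt(6457) and 1/8 - (1/88)*sqrt(6457); poles of order 1, moduli 1/8 + (1/88)*sqrt(6457) and -1/8 + (1/88)*sqrt(6457).
Denominator factor (w**2 + 4/5)^3: discriminant -16/5, complex-conjugate roots ((2/5)*sqrt(5))*i and -((2/5)*sqrt(5))*i; poles of order 3, moduli (2/5)*sqrt(5) and (2/5)*sqrt(5).
The radius of convergence is the smallest modulus among the singular points: -1/8 + (1/88)*sqrt(6457).

The radius of convergence is -1/8 + (1/88)*sqrt(6457).


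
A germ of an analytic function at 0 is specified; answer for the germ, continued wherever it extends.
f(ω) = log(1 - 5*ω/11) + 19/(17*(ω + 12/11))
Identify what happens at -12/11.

The point is a pole of order 1.

The denominator factor ω + 12/11 vanishes at -12/11 and appears to the power 1; the numerator there equals 19/17, nonzero, and no other factor vanishes.
The branch terms are analytic at this point.
Hence a pole whose order is the multiplicity, 1.


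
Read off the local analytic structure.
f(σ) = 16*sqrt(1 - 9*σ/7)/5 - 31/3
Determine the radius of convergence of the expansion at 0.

The radius of convergence is 7/9.

Branch term (16/5)*sqrt(1 - σ/(7/9)): its argument vanishes at σ = 7/9, a square-root branch point, modulus 7/9.
The radius of convergence is the smallest modulus among the singular points: 7/9.


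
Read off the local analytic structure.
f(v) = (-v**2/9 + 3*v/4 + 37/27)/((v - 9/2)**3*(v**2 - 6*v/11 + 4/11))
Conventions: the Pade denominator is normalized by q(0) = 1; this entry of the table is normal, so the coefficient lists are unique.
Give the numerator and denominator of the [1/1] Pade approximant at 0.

Taylor coefficients needed (expand at 0): a_0 = -814/19683, a_1 = -13255/118098, a_2 = -167123/2125764.
Write the denominator as Q(v) = 1 + q1*v. Requiring Q*f - P = O(v^3) with deg P <= 1 kills the coefficients of v^2..v^2 in Q*f:
  v^2: a_2 + q1*a_1 = 0, i.e. -167123/2125764 + (-13255/118098)*q1 = 0.
Solving this linear system: q1 = -15193/21690.
The numerator is Q*f truncated at degree 1: P0 = a_0 = -814/19683; P1 = a_1 + q1*a_0 = -35549723/426924270.

The Pade approximant has numerator coefficients [-814/19683, -35549723/426924270]; denominator coefficients [1, -15193/21690].


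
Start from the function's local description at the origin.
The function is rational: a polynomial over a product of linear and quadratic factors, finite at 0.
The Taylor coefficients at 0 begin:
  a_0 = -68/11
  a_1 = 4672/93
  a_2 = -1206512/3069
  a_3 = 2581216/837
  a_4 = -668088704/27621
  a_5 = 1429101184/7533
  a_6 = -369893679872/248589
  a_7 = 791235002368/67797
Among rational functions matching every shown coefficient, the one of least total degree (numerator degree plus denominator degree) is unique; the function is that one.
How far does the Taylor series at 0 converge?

No rational of total degree below 3 reproduces all 8 coefficients; solving the [1/2] Pade equations on them gives f(σ) = (17/11 - 38*σ/31)/(σ**2 - 11*σ/6 - 1/4), whose expansion matches every shown term.
Denominator factor (σ**2 - 11*σ/6 - 1/4): discriminant 157/36, real irrational roots 11/12 + (1/12)*sqrt(157) and 11/12 - (1/12)*sqrt(157); poles of order 1, moduli 11/12 + (1/12)*sqrt(157) and -11/12 + (1/12)*sqrt(157).
The radius of convergence is the smallest modulus among the singular points: -11/12 + (1/12)*sqrt(157).

The radius of convergence is -11/12 + (1/12)*sqrt(157).


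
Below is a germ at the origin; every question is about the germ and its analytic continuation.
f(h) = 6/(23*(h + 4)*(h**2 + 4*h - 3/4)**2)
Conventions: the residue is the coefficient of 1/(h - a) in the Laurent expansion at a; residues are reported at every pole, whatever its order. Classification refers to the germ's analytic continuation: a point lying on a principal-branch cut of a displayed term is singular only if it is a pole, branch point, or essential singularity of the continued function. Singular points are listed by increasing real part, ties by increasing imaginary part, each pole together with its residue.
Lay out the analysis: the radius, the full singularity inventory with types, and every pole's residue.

Radius of convergence at 0: -2 + (1/2)*sqrt(19).
At -2 - (1/2)*sqrt(19): a pole of order 2; residue -16/69 - (1312/24909)*sqrt(19).
At -4: a pole of order 1; residue 32/69.
At -2 + (1/2)*sqrt(19): a pole of order 2; residue -16/69 + (1312/24909)*sqrt(19).


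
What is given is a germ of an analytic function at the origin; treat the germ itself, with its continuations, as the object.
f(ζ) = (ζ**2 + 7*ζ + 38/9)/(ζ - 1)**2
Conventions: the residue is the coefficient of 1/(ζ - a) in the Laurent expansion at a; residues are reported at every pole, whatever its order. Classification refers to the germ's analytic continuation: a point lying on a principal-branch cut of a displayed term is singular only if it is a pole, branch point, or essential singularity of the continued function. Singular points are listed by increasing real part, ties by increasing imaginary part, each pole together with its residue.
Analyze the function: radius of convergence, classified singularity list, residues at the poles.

Denominator factor (ζ - 1)^2: pole of order 2 at 1, modulus 1.
The radius of convergence is the smallest modulus among the singular points: 1.
At the order-2 pole 1 set g(ζ) = (ζ - (1))^2*f(ζ) = ζ**2 + 7*ζ + 38/9.
Order-2 pole: residue = g'(a); g'(1) = 9, so the residue is 9.

Radius of convergence at 0: 1.
At 1: a pole of order 2; residue 9.


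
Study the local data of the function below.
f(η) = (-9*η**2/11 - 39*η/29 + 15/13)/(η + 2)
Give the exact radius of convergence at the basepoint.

Denominator factor (η + 2): pole of order 1 at -2, modulus 2.
The radius of convergence is the smallest modulus among the singular points: 2.

The radius of convergence is 2.


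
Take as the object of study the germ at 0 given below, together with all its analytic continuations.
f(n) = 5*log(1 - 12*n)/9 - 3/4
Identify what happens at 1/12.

The point is a logarithmic branch point.

The term (5/9)*log(1 - n/(1/12)) has argument 1 - 1/12/(1/12) = 0 at 1/12: a logarithmic (infinitely-sheeted) branch point; the remaining terms are analytic or single-valued there.


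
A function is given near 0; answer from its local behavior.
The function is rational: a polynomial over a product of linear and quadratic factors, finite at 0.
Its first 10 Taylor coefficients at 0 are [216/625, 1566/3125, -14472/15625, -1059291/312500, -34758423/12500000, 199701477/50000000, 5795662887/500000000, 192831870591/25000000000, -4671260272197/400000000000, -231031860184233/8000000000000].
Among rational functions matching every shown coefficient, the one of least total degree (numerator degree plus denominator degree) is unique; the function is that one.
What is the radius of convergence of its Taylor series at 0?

No rational of total degree below 8 reproduces all 10 coefficients; solving the [1/7] Pade equations on them gives f(φ) = (19*φ/10 - 1)/((φ - 5)*(φ**2 - 7*φ/8 + 5/6)**3), whose expansion matches every shown term.
Denominator factor (φ**2 - 7*φ/8 + 5/6)^3: discriminant -493/192, complex-conjugate roots (7/16) + ((1/48)*sqrt(1479))*i and (7/16) - ((1/48)*sqrt(1479))*i; poles of order 3, moduli (1/6)*sqrt(30) and (1/6)*sqrt(30).
Denominator factor (φ - 5): pole of order 1 at 5, modulus 5.
The radius of convergence is the smallest modulus among the singular points: (1/6)*sqrt(30).

The radius of convergence is (1/6)*sqrt(30).


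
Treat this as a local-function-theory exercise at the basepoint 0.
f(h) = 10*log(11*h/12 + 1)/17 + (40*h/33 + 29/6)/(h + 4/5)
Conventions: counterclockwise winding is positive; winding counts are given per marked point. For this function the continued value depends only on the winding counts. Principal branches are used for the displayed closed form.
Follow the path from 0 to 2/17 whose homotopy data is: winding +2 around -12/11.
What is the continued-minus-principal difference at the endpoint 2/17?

The rational part is single-valued and drops out of the difference; each branch term changes only by its own monodromy.
(10/17)*log(1 - h/(-12/11)): each positive loop around -12/11 adds 2*pi*i to the log, so winding +2 contributes (10/17)*(2)*2*pi*i = (40/17)*pi*i.
Summing the contributions at h = 2/17 gives (40/17)*pi*i.

Continued minus principal equals (40/17)*pi*i.


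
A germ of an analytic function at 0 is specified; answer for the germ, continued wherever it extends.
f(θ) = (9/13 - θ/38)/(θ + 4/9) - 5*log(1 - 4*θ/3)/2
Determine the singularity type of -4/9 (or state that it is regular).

The point is a pole of order 1.

The denominator factor θ + 4/9 vanishes at -4/9 and appears to the power 1; the numerator there equals 1565/2223, nonzero, and no other factor vanishes.
The branch terms are analytic at this point.
Hence a pole whose order is the multiplicity, 1.


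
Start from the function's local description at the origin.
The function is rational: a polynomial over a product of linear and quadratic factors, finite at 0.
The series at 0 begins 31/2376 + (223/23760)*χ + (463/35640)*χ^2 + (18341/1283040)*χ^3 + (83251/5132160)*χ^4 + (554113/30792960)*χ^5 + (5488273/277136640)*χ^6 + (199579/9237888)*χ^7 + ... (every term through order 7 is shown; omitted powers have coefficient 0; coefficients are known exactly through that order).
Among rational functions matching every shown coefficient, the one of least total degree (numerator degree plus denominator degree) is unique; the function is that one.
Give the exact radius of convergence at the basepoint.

The radius of convergence is 1.

No rational of total degree below 6 reproduces all 8 coefficients; solving the [1/5] Pade equations on them gives f(χ) = (31/11 - 11*χ/5)/((χ - 1)**2*(χ + 6)**3), whose expansion matches every shown term.
Denominator factor (χ - 1)^2: pole of order 2 at 1, modulus 1.
Denominator factor (χ + 6)^3: pole of order 3 at -6, modulus 6.
The radius of convergence is the smallest modulus among the singular points: 1.


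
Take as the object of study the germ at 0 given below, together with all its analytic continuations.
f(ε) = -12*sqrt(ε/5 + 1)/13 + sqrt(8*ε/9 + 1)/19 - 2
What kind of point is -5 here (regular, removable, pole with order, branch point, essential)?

The term (-12/13)*sqrt(1 - ε/(-5)) has argument 1 - -5/(-5) = 0 at -5: a square-root (algebraic, two-sheeted) branch point; the remaining terms are analytic or single-valued there.

The point is an algebraic (square-root) branch point.


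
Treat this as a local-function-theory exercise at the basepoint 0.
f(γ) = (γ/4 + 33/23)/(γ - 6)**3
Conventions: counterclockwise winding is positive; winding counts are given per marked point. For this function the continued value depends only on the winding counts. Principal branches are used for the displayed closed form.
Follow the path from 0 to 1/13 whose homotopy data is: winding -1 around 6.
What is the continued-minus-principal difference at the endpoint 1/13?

The function is rational, hence single-valued: continuing it around any pole returns the same value, so the difference is 0.

Continued minus principal equals 0.


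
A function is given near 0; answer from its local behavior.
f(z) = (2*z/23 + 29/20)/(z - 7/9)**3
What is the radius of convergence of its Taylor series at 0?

The radius of convergence is 7/9.

Denominator factor (z - 7/9)^3: pole of order 3 at 7/9, modulus 7/9.
The radius of convergence is the smallest modulus among the singular points: 7/9.


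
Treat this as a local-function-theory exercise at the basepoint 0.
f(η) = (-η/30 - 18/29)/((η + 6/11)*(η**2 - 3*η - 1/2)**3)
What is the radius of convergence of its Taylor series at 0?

The radius of convergence is -3/2 + (1/2)*sqrt(11).

Denominator factor (η**2 - 3*η - 1/2)^3: discriminant 11, real irrational roots 3/2 + (1/2)*sqrt(11) and 3/2 - (1/2)*sqrt(11); poles of order 3, moduli 3/2 + (1/2)*sqrt(11) and -3/2 + (1/2)*sqrt(11).
Denominator factor (η + 6/11): pole of order 1 at -6/11, modulus 6/11.
The radius of convergence is the smallest modulus among the singular points: -3/2 + (1/2)*sqrt(11).


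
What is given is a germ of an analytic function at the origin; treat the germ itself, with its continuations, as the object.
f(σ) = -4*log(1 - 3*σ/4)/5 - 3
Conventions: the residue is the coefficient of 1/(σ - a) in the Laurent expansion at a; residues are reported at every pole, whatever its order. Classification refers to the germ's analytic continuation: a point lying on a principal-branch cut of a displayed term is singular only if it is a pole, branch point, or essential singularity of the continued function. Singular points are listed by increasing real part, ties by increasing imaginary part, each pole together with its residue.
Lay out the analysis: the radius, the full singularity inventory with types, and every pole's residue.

Branch term (-4/5)*log(1 - σ/(4/3)): its argument vanishes at σ = 4/3, a logarithmic branch point, modulus 4/3.
The radius of convergence is the smallest modulus among the singular points: 4/3.

Radius of convergence at 0: 4/3.
At 4/3: a logarithmic branch point.


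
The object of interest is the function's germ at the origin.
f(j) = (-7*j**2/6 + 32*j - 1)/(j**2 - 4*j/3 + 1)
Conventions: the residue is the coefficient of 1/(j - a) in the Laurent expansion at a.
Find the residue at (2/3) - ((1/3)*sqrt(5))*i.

The factor j**2 - 4*j/3 + 1 splits as (j - a)(j - a') with a = (2/3) - ((1/3)*sqrt(5))*i, a' = (2/3) + ((1/3)*sqrt(5))*i. At the order-1 pole a set g(j) = (j - a)*f(j) = [-7*j**2/6 + 32*j - 1] / (j - a').
Simple pole: residue = g(a) at a = (2/3) - ((1/3)*sqrt(5))*i, which is (137/9) + ((221/36)*sqrt(5))*i.

The residue is (137/9) + ((221/36)*sqrt(5))*i.
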